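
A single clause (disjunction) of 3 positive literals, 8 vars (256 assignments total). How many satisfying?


Step 1: Total=2^8=256
Step 2: Unsat when all 3 false: 2^5=32
Step 3: Sat=256-32=224

224


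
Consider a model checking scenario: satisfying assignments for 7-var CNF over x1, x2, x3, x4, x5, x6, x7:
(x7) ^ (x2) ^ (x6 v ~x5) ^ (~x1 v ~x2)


CNF with 4 clauses over 7 vars (128 assignments).
An assignment satisfies CNF iff every clause has >=1 true literal.
Check each row (bits = x1,x2,x3,x4,x5,x6,x7; clause T/F shown):
  row 0 [0000000]: clauses=FFTT -> 0
  row 1 [0000001]: clauses=TFTT -> 0
  row 2 [0000010]: clauses=FFTT -> 0
  row 3 [0000011]: clauses=TFTT -> 0
  row 4 [0000100]: clauses=FFFT -> 0
  (every remaining row is evaluated the same way; all 128 results are listed next)
Full result column, 8 rows per line (x1,x2,x3,x4 fixed per line; x5,x6,x7 runs 000..111 left to right):
  rows 0-7 [x1,x2,x3,x4=0000]: 00000000  (ones: 0)
  rows 8-15 [x1,x2,x3,x4=0001]: 00000000  (ones: 0)
  rows 16-23 [x1,x2,x3,x4=0010]: 00000000  (ones: 0)
  rows 24-31 [x1,x2,x3,x4=0011]: 00000000  (ones: 0)
  rows 32-39 [x1,x2,x3,x4=0100]: 01010001  (ones: 3)
  rows 40-47 [x1,x2,x3,x4=0101]: 01010001  (ones: 3)
  rows 48-55 [x1,x2,x3,x4=0110]: 01010001  (ones: 3)
  rows 56-63 [x1,x2,x3,x4=0111]: 01010001  (ones: 3)
  rows 64-71 [x1,x2,x3,x4=1000]: 00000000  (ones: 0)
  rows 72-79 [x1,x2,x3,x4=1001]: 00000000  (ones: 0)
  rows 80-87 [x1,x2,x3,x4=1010]: 00000000  (ones: 0)
  rows 88-95 [x1,x2,x3,x4=1011]: 00000000  (ones: 0)
  rows 96-103 [x1,x2,x3,x4=1100]: 00000000  (ones: 0)
  rows 104-111 [x1,x2,x3,x4=1101]: 00000000  (ones: 0)
  rows 112-119 [x1,x2,x3,x4=1110]: 00000000  (ones: 0)
  rows 120-127 [x1,x2,x3,x4=1111]: 00000000  (ones: 0)
Satisfying assignments = 0+0+0+0+3+3+3+3+0+0+0+0+0+0+0+0 = 12

12


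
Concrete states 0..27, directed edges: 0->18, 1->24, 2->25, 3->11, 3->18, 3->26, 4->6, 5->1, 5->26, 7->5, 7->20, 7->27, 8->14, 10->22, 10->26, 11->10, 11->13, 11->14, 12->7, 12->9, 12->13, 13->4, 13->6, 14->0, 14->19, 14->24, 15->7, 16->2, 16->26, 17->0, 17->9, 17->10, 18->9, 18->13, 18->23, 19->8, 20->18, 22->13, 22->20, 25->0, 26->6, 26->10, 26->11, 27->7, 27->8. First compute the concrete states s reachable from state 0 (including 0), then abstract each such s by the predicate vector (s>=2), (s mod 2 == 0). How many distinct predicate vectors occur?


BFS from 0:
Concrete reachable: {0, 4, 6, 9, 13, 18, 23}
Abstract via predicates (s>=2), (s mod 2 == 0):
  (0,1) <- {0}
  (1,0) <- {9, 13, 23}
  (1,1) <- {4, 6, 18}
Distinct abstract states = 3

3


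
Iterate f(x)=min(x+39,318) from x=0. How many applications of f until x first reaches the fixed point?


Step 1: x=0, cap=318, increment=39
Step 2: x grows by 39 each step until capped at 318; fixed point is x=318
Step 3: iterations = ceil(318/39) = 9

9


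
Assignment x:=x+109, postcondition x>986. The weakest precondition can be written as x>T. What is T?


Formula: wp(x:=E, P) = P[E/x] (substitute E for x in postcondition)
Step 1: Postcondition: x>986
Step 2: Substitute x+109 for x: x+109>986
Step 3: Solve for x: x > 986-109 = 877

877


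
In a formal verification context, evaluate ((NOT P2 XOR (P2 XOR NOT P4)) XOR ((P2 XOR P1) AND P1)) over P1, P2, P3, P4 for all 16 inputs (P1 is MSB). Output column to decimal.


Formula: ((NOT P2 XOR (P2 XOR NOT P4)) XOR ((P2 XOR P1) AND P1)) over P1, P2, P3, P4 (16 rows)
Evaluate each row (bits = P1,P2,P3,P4, MSB first):
  row 0 [0000]: ((NOT 0 XOR (0 XOR NOT 0)) XOR ((0 XOR 0) AND 0)) -> 0
  row 1 [0001]: ((NOT 0 XOR (0 XOR NOT 1)) XOR ((0 XOR 0) AND 0)) -> 1
  row 2 [0010]: ((NOT 0 XOR (0 XOR NOT 0)) XOR ((0 XOR 0) AND 0)) -> 0
  row 3 [0011]: ((NOT 0 XOR (0 XOR NOT 1)) XOR ((0 XOR 0) AND 0)) -> 1
  row 4 [0100]: ((NOT 1 XOR (1 XOR NOT 0)) XOR ((1 XOR 0) AND 0)) -> 0
  row 5 [0101]: ((NOT 1 XOR (1 XOR NOT 1)) XOR ((1 XOR 0) AND 0)) -> 1
  row 6 [0110]: ((NOT 1 XOR (1 XOR NOT 0)) XOR ((1 XOR 0) AND 0)) -> 0
  row 7 [0111]: ((NOT 1 XOR (1 XOR NOT 1)) XOR ((1 XOR 0) AND 0)) -> 1
  row 8 [1000]: ((NOT 0 XOR (0 XOR NOT 0)) XOR ((0 XOR 1) AND 1)) -> 1
  row 9 [1001]: ((NOT 0 XOR (0 XOR NOT 1)) XOR ((0 XOR 1) AND 1)) -> 0
  row 10 [1010]: ((NOT 0 XOR (0 XOR NOT 0)) XOR ((0 XOR 1) AND 1)) -> 1
  row 11 [1011]: ((NOT 0 XOR (0 XOR NOT 1)) XOR ((0 XOR 1) AND 1)) -> 0
  row 12 [1100]: ((NOT 1 XOR (1 XOR NOT 0)) XOR ((1 XOR 1) AND 1)) -> 0
  row 13 [1101]: ((NOT 1 XOR (1 XOR NOT 1)) XOR ((1 XOR 1) AND 1)) -> 1
  row 14 [1110]: ((NOT 1 XOR (1 XOR NOT 0)) XOR ((1 XOR 1) AND 1)) -> 0
  row 15 [1111]: ((NOT 1 XOR (1 XOR NOT 1)) XOR ((1 XOR 1) AND 1)) -> 1
Full result column, 4 rows per line (P1,P2 fixed per line; P3,P4 runs 00..11 left to right):
  rows 0-3 [P1,P2=00]: 0101  = hex 5
  rows 4-7 [P1,P2=01]: 0101  = hex 5
  rows 8-11 [P1,P2=10]: 1010  = hex A
  rows 12-15 [P1,P2=11]: 0101  = hex 5
Output column (row 0 .. row 15) = 0101010110100101
Output column grouped in 4s = 0101 0101 1010 0101 = 0x55A5
Convert to decimal digit by digit (value = value*16 + digit):
  5 -> 5
  5*16 + 5 = 85
  85*16 + 10 (A) = 1370
  1370*16 + 5 = 21925
Decimal = 21925

21925


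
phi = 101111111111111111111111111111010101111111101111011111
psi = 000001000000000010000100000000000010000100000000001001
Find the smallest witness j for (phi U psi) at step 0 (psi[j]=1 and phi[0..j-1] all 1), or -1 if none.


(phi U psi) at 0: need smallest j with psi[j]=1 and phi[i]=1 for all i in [0,j).
Scan from step 0:
  step 0: phi=1, psi=0 -> continue
  step 1: phi=0 -> phi-prefix broken from here
  step 5: psi=1 but phi already failed -> not a witness
  step 16: psi=1 but phi already failed -> not a witness
  step 21: psi=1 but phi already failed -> not a witness
  step 34: psi=1 but phi already failed -> not a witness
  step 39: psi=1 but phi already failed -> not a witness
  step 50: psi=1 but phi already failed -> not a witness
  step 53: psi=1 but phi already failed -> not a witness
  end of trace: no witness -> -1
Witness step = -1

-1


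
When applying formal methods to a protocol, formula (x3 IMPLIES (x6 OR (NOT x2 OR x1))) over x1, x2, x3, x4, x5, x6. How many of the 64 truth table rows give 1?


Formula: (x3 IMPLIES (x6 OR (NOT x2 OR x1))) over 6 vars (64 rows)
Evaluate each row (x1, x2, x3, x4, x5, x6 as bits, MSB first):
  row 0 [000000]: (0 IMPLIES (0 OR (NOT 0 OR 0))) -> 1
  row 1 [000001]: (0 IMPLIES (1 OR (NOT 0 OR 0))) -> 1
  row 2 [000010]: (0 IMPLIES (0 OR (NOT 0 OR 0))) -> 1
  row 3 [000011]: (0 IMPLIES (1 OR (NOT 0 OR 0))) -> 1
  row 4 [000100]: (0 IMPLIES (0 OR (NOT 0 OR 0))) -> 1
  (every remaining row is evaluated the same way; all 64 results are listed next)
Full result column, 8 rows per line (x1,x2,x3 fixed per line; x4,x5,x6 runs 000..111 left to right):
  rows 0-7 [x1,x2,x3=000]: 11111111  (ones: 8)
  rows 8-15 [x1,x2,x3=001]: 11111111  (ones: 8)
  rows 16-23 [x1,x2,x3=010]: 11111111  (ones: 8)
  rows 24-31 [x1,x2,x3=011]: 01010101  (ones: 4)
  rows 32-39 [x1,x2,x3=100]: 11111111  (ones: 8)
  rows 40-47 [x1,x2,x3=101]: 11111111  (ones: 8)
  rows 48-55 [x1,x2,x3=110]: 11111111  (ones: 8)
  rows 56-63 [x1,x2,x3=111]: 11111111  (ones: 8)
Count of 1-rows = 8+8+8+4+8+8+8+8 = 60

60


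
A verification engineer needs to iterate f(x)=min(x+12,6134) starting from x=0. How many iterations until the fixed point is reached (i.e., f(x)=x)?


Step 1: x=0, cap=6134, increment=12
Step 2: x grows by 12 each step until capped at 6134; fixed point is x=6134
Step 3: iterations = ceil(6134/12) = 512

512


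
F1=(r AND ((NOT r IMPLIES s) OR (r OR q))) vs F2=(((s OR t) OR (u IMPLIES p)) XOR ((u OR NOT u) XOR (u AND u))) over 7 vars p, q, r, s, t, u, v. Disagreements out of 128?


F1 = (r AND ((NOT r IMPLIES s) OR (r OR q)))
F2 = (((s OR t) OR (u IMPLIES p)) XOR ((u OR NOT u) XOR (u AND u)))
Evaluate both on each of 128 rows (bits = p,q,r,s,t,u,v):
  row 0 [0000000]: F1=0 F2=0 -> 0
  row 1 [0000001]: F1=0 F2=0 -> 0
  row 2 [0000010]: F1=0 F2=0 -> 0
  row 3 [0000011]: F1=0 F2=0 -> 0
  row 4 [0000100]: F1=0 F2=0 -> 0
  (every remaining row is evaluated the same way; all 128 results are listed next)
Full result column, 8 rows per line (p,q,r,s fixed per line; t,u,v runs 000..111 left to right):
  rows 0-7 [p,q,r,s=0000]: 00000011  (ones: 2)
  rows 8-15 [p,q,r,s=0001]: 00110011  (ones: 4)
  rows 16-23 [p,q,r,s=0010]: 11111100  (ones: 6)
  rows 24-31 [p,q,r,s=0011]: 11001100  (ones: 4)
  rows 32-39 [p,q,r,s=0100]: 00000011  (ones: 2)
  rows 40-47 [p,q,r,s=0101]: 00110011  (ones: 4)
  rows 48-55 [p,q,r,s=0110]: 11111100  (ones: 6)
  rows 56-63 [p,q,r,s=0111]: 11001100  (ones: 4)
  rows 64-71 [p,q,r,s=1000]: 00110011  (ones: 4)
  rows 72-79 [p,q,r,s=1001]: 00110011  (ones: 4)
  rows 80-87 [p,q,r,s=1010]: 11001100  (ones: 4)
  rows 88-95 [p,q,r,s=1011]: 11001100  (ones: 4)
  rows 96-103 [p,q,r,s=1100]: 00110011  (ones: 4)
  rows 104-111 [p,q,r,s=1101]: 00110011  (ones: 4)
  rows 112-119 [p,q,r,s=1110]: 11001100  (ones: 4)
  rows 120-127 [p,q,r,s=1111]: 11001100  (ones: 4)
Disagreements = 2+4+6+4+2+4+6+4+4+4+4+4+4+4+4+4 = 64

64


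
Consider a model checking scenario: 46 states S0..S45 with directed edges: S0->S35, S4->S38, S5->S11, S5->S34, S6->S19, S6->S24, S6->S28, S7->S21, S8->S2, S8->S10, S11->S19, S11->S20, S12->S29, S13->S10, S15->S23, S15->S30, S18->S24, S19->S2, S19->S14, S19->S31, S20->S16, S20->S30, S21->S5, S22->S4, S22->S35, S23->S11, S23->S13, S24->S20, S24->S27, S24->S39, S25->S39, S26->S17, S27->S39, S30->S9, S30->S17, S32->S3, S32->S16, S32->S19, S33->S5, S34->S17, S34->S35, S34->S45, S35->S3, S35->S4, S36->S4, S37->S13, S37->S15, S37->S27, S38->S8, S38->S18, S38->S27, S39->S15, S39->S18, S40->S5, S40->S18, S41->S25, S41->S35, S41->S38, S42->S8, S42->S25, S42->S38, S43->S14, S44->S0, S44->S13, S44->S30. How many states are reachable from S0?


BFS from S0:
  layer 0: {S0}
  layer 1: {S35}
  layer 2: {S3, S4}
  layer 3: {S38}
  layer 4: {S8, S18, S27}
  layer 5: {S2, S10, S24, S39}
  layer 6: {S15, S20}
  layer 7: {S16, S23, S30}
  layer 8: {S9, S11, S13, S17}
  layer 9: {S19}
  layer 10: {S14, S31}
Reachable set: {S0, S2, S3, S4, S8, S9, S10, S11, S13, S14, S15, S16, S17, S18, S19, S20, S23, S24, S27, S30, S31, S35, S38, S39}
Count = 24

24


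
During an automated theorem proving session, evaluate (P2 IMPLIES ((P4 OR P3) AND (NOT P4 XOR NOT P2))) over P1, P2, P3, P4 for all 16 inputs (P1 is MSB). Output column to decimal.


Formula: (P2 IMPLIES ((P4 OR P3) AND (NOT P4 XOR NOT P2))) over P1, P2, P3, P4 (16 rows)
Evaluate each row (bits = P1,P2,P3,P4, MSB first):
  row 0 [0000]: (0 IMPLIES ((0 OR 0) AND (NOT 0 XOR NOT 0))) -> 1
  row 1 [0001]: (0 IMPLIES ((1 OR 0) AND (NOT 1 XOR NOT 0))) -> 1
  row 2 [0010]: (0 IMPLIES ((0 OR 1) AND (NOT 0 XOR NOT 0))) -> 1
  row 3 [0011]: (0 IMPLIES ((1 OR 1) AND (NOT 1 XOR NOT 0))) -> 1
  row 4 [0100]: (1 IMPLIES ((0 OR 0) AND (NOT 0 XOR NOT 1))) -> 0
  row 5 [0101]: (1 IMPLIES ((1 OR 0) AND (NOT 1 XOR NOT 1))) -> 0
  row 6 [0110]: (1 IMPLIES ((0 OR 1) AND (NOT 0 XOR NOT 1))) -> 1
  row 7 [0111]: (1 IMPLIES ((1 OR 1) AND (NOT 1 XOR NOT 1))) -> 0
  row 8 [1000]: (0 IMPLIES ((0 OR 0) AND (NOT 0 XOR NOT 0))) -> 1
  row 9 [1001]: (0 IMPLIES ((1 OR 0) AND (NOT 1 XOR NOT 0))) -> 1
  row 10 [1010]: (0 IMPLIES ((0 OR 1) AND (NOT 0 XOR NOT 0))) -> 1
  row 11 [1011]: (0 IMPLIES ((1 OR 1) AND (NOT 1 XOR NOT 0))) -> 1
  row 12 [1100]: (1 IMPLIES ((0 OR 0) AND (NOT 0 XOR NOT 1))) -> 0
  row 13 [1101]: (1 IMPLIES ((1 OR 0) AND (NOT 1 XOR NOT 1))) -> 0
  row 14 [1110]: (1 IMPLIES ((0 OR 1) AND (NOT 0 XOR NOT 1))) -> 1
  row 15 [1111]: (1 IMPLIES ((1 OR 1) AND (NOT 1 XOR NOT 1))) -> 0
Full result column, 4 rows per line (P1,P2 fixed per line; P3,P4 runs 00..11 left to right):
  rows 0-3 [P1,P2=00]: 1111  = hex F
  rows 4-7 [P1,P2=01]: 0010  = hex 2
  rows 8-11 [P1,P2=10]: 1111  = hex F
  rows 12-15 [P1,P2=11]: 0010  = hex 2
Output column (row 0 .. row 15) = 1111001011110010
Output column grouped in 4s = 1111 0010 1111 0010 = 0xF2F2
Convert to decimal digit by digit (value = value*16 + digit):
  F -> 15
  15*16 + 2 = 242
  242*16 + 15 (F) = 3887
  3887*16 + 2 = 62194
Decimal = 62194

62194


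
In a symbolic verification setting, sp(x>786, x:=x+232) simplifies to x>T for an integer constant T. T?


Formula: sp(P, x:=E) = exists old_x. (x = E[old_x/x]) AND P[old_x/x] (old_x is the value of x before the assignment; eliminate old_x by solving x = E[old_x/x] for old_x)
Step 1: Precondition P: x>786, i.e. old_x > 786
Step 2: Assignment gives x = old_x + 232, so old_x = x - 232
Step 3: Substitute into P: x - 232 > 786
Step 4: Simplify: x > 786+232 = 1018

1018


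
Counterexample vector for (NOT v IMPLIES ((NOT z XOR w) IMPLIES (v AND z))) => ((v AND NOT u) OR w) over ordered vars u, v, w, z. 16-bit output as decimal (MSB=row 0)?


F1 = (NOT v IMPLIES ((NOT z XOR w) IMPLIES (v AND z)))
F2 = ((v AND NOT u) OR w)
Counterexample to F1=>F2 is where F1=1 and F2=0.
Evaluate each row (bits = u,v,w,z, MSB first):
  row 0 [0000]: F1=0 F2=0 -> F1&~F2 -> 0
  row 1 [0001]: F1=1 F2=0 -> F1&~F2 -> 1
  row 2 [0010]: F1=1 F2=1 -> F1&~F2 -> 0
  row 3 [0011]: F1=0 F2=1 -> F1&~F2 -> 0
  row 4 [0100]: F1=1 F2=1 -> F1&~F2 -> 0
  row 5 [0101]: F1=1 F2=1 -> F1&~F2 -> 0
  row 6 [0110]: F1=1 F2=1 -> F1&~F2 -> 0
  row 7 [0111]: F1=1 F2=1 -> F1&~F2 -> 0
  row 8 [1000]: F1=0 F2=0 -> F1&~F2 -> 0
  row 9 [1001]: F1=1 F2=0 -> F1&~F2 -> 1
  row 10 [1010]: F1=1 F2=1 -> F1&~F2 -> 0
  row 11 [1011]: F1=0 F2=1 -> F1&~F2 -> 0
  row 12 [1100]: F1=1 F2=0 -> F1&~F2 -> 1
  row 13 [1101]: F1=1 F2=0 -> F1&~F2 -> 1
  row 14 [1110]: F1=1 F2=1 -> F1&~F2 -> 0
  row 15 [1111]: F1=1 F2=1 -> F1&~F2 -> 0
Full result column, 4 rows per line (u,v fixed per line; w,z runs 00..11 left to right):
  rows 0-3 [u,v=00]: 0100  = hex 4
  rows 4-7 [u,v=01]: 0000  = hex 0
  rows 8-11 [u,v=10]: 0100  = hex 4
  rows 12-15 [u,v=11]: 1100  = hex C
Counterexample vector (row 0 .. row 15) = 0100000001001100
Output column grouped in 4s = 0100 0000 0100 1100 = 0x404C
Convert to decimal digit by digit (value = value*16 + digit):
  4 -> 4
  4*16 + 0 = 64
  64*16 + 4 = 1028
  1028*16 + 12 (C) = 16460
Decimal = 16460

16460


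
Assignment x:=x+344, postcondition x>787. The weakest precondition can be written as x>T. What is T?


Formula: wp(x:=E, P) = P[E/x] (substitute E for x in postcondition)
Step 1: Postcondition: x>787
Step 2: Substitute x+344 for x: x+344>787
Step 3: Solve for x: x > 787-344 = 443

443


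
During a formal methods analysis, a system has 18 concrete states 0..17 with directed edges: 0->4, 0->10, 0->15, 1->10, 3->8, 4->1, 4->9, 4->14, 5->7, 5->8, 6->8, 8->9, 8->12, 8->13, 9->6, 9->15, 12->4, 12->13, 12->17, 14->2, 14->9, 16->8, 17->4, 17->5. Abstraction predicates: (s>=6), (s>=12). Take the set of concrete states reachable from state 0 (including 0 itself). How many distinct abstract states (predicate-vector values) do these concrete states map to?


BFS from 0:
Concrete reachable: {0, 1, 2, 4, 5, 6, 7, 8, 9, 10, 12, 13, 14, 15, 17}
Abstract via predicates (s>=6), (s>=12):
  (0,0) <- {0, 1, 2, 4, 5}
  (1,0) <- {6, 7, 8, 9, 10}
  (1,1) <- {12, 13, 14, 15, 17}
Distinct abstract states = 3

3


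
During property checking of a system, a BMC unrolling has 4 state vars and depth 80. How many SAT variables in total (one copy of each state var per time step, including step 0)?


BMC unrolls to depth k, creating one copy of each state var for steps 0..k.
Step count = 80 + 1 = 81 (steps 0 through 80)
Vars per step = 4
Total = 4 * 81 = 324

324


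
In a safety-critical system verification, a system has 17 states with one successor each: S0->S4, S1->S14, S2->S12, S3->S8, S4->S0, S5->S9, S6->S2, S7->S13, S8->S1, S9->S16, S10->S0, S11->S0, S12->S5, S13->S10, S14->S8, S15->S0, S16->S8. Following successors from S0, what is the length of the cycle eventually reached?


Trace from S0 until a state repeats:
  S0 -> S4 -> S0
S0 first seen at step 0, revisited at step 2.
Cycle length = 2 - 0 = 2

2


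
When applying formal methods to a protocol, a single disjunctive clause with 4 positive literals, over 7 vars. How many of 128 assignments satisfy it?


Step 1: Total=2^7=128
Step 2: Unsat when all 4 false: 2^3=8
Step 3: Sat=128-8=120

120


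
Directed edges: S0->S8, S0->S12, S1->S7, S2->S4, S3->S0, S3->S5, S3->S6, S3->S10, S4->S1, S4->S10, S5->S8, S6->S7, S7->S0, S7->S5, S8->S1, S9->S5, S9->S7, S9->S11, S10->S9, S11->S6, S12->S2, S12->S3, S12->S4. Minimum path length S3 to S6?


BFS layer-by-layer from S3:
  dist 0: {S3}
  dist 1: {S0, S5, S6, S10}
  -> S6 reached at distance 1
Shortest path length = 1

1


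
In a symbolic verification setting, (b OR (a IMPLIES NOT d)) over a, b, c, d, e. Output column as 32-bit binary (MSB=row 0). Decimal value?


Formula: (b OR (a IMPLIES NOT d)) over a, b, c, d, e (32 rows)
Evaluate each row (bits = a,b,c,d,e, MSB first):
  row 0 [00000]: (0 OR (0 IMPLIES NOT 0)) -> 1
  row 1 [00001]: (0 OR (0 IMPLIES NOT 0)) -> 1
  row 2 [00010]: (0 OR (0 IMPLIES NOT 1)) -> 1
  row 3 [00011]: (0 OR (0 IMPLIES NOT 1)) -> 1
  row 4 [00100]: (0 OR (0 IMPLIES NOT 0)) -> 1
  row 5 [00101]: (0 OR (0 IMPLIES NOT 0)) -> 1
  row 6 [00110]: (0 OR (0 IMPLIES NOT 1)) -> 1
  row 7 [00111]: (0 OR (0 IMPLIES NOT 1)) -> 1
  row 8 [01000]: (1 OR (0 IMPLIES NOT 0)) -> 1
  row 9 [01001]: (1 OR (0 IMPLIES NOT 0)) -> 1
  row 10 [01010]: (1 OR (0 IMPLIES NOT 1)) -> 1
  row 11 [01011]: (1 OR (0 IMPLIES NOT 1)) -> 1
  row 12 [01100]: (1 OR (0 IMPLIES NOT 0)) -> 1
  row 13 [01101]: (1 OR (0 IMPLIES NOT 0)) -> 1
  row 14 [01110]: (1 OR (0 IMPLIES NOT 1)) -> 1
  row 15 [01111]: (1 OR (0 IMPLIES NOT 1)) -> 1
  row 16 [10000]: (0 OR (1 IMPLIES NOT 0)) -> 1
  row 17 [10001]: (0 OR (1 IMPLIES NOT 0)) -> 1
  row 18 [10010]: (0 OR (1 IMPLIES NOT 1)) -> 0
  row 19 [10011]: (0 OR (1 IMPLIES NOT 1)) -> 0
  row 20 [10100]: (0 OR (1 IMPLIES NOT 0)) -> 1
  row 21 [10101]: (0 OR (1 IMPLIES NOT 0)) -> 1
  row 22 [10110]: (0 OR (1 IMPLIES NOT 1)) -> 0
  row 23 [10111]: (0 OR (1 IMPLIES NOT 1)) -> 0
  row 24 [11000]: (1 OR (1 IMPLIES NOT 0)) -> 1
  row 25 [11001]: (1 OR (1 IMPLIES NOT 0)) -> 1
  row 26 [11010]: (1 OR (1 IMPLIES NOT 1)) -> 1
  row 27 [11011]: (1 OR (1 IMPLIES NOT 1)) -> 1
  row 28 [11100]: (1 OR (1 IMPLIES NOT 0)) -> 1
  row 29 [11101]: (1 OR (1 IMPLIES NOT 0)) -> 1
  row 30 [11110]: (1 OR (1 IMPLIES NOT 1)) -> 1
  row 31 [11111]: (1 OR (1 IMPLIES NOT 1)) -> 1
Full result column, 4 rows per line (a,b,c fixed per line; d,e runs 00..11 left to right):
  rows 0-3 [a,b,c=000]: 1111  = hex F
  rows 4-7 [a,b,c=001]: 1111  = hex F
  rows 8-11 [a,b,c=010]: 1111  = hex F
  rows 12-15 [a,b,c=011]: 1111  = hex F
  rows 16-19 [a,b,c=100]: 1100  = hex C
  rows 20-23 [a,b,c=101]: 1100  = hex C
  rows 24-27 [a,b,c=110]: 1111  = hex F
  rows 28-31 [a,b,c=111]: 1111  = hex F
Output column (row 0 .. row 31) = 11111111111111111100110011111111
Output column grouped in 4s = 1111 1111 1111 1111 1100 1100 1111 1111 = 0xFFFFCCFF
Convert to decimal digit by digit (value = value*16 + digit):
  F -> 15
  15*16 + 15 (F) = 255
  255*16 + 15 (F) = 4095
  4095*16 + 15 (F) = 65535
  65535*16 + 12 (C) = 1048572
  1048572*16 + 12 (C) = 16777164
  16777164*16 + 15 (F) = 268434639
  268434639*16 + 15 (F) = 4294954239
Decimal = 4294954239

4294954239


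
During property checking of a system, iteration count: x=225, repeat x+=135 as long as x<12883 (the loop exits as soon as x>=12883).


Step 1: x goes from 225 toward 12883 by 135; the body runs while x<12883, so iterations = ceil((bound-start)/step)
Step 2: Distance=12658
Step 3: ceil(12658/135)=94

94


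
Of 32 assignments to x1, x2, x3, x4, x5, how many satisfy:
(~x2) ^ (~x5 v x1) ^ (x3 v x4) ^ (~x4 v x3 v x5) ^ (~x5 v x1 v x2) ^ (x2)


CNF with 6 clauses over 5 vars (32 assignments).
An assignment satisfies CNF iff every clause has >=1 true literal.
Check each row (bits = x1,x2,x3,x4,x5; clause T/F shown):
  row 0 [00000]: clauses=TTFTTF -> 0
  row 1 [00001]: clauses=TFFTFF -> 0
  row 2 [00010]: clauses=TTTFTF -> 0
  row 3 [00011]: clauses=TFTTFF -> 0
  row 4 [00100]: clauses=TTTTTF -> 0
  row 5 [00101]: clauses=TFTTFF -> 0
  row 6 [00110]: clauses=TTTTTF -> 0
  row 7 [00111]: clauses=TFTTFF -> 0
  row 8 [01000]: clauses=FTFTTT -> 0
  row 9 [01001]: clauses=FFFTTT -> 0
  row 10 [01010]: clauses=FTTFTT -> 0
  row 11 [01011]: clauses=FFTTTT -> 0
  row 12 [01100]: clauses=FTTTTT -> 0
  row 13 [01101]: clauses=FFTTTT -> 0
  row 14 [01110]: clauses=FTTTTT -> 0
  row 15 [01111]: clauses=FFTTTT -> 0
  row 16 [10000]: clauses=TTFTTF -> 0
  row 17 [10001]: clauses=TTFTTF -> 0
  row 18 [10010]: clauses=TTTFTF -> 0
  row 19 [10011]: clauses=TTTTTF -> 0
  row 20 [10100]: clauses=TTTTTF -> 0
  row 21 [10101]: clauses=TTTTTF -> 0
  row 22 [10110]: clauses=TTTTTF -> 0
  row 23 [10111]: clauses=TTTTTF -> 0
  row 24 [11000]: clauses=FTFTTT -> 0
  row 25 [11001]: clauses=FTFTTT -> 0
  row 26 [11010]: clauses=FTTFTT -> 0
  row 27 [11011]: clauses=FTTTTT -> 0
  row 28 [11100]: clauses=FTTTTT -> 0
  row 29 [11101]: clauses=FTTTTT -> 0
  row 30 [11110]: clauses=FTTTTT -> 0
  row 31 [11111]: clauses=FTTTTT -> 0
Full result column, 8 rows per line (x1,x2 fixed per line; x3,x4,x5 runs 000..111 left to right):
  rows 0-7 [x1,x2=00]: 00000000  (ones: 0)
  rows 8-15 [x1,x2=01]: 00000000  (ones: 0)
  rows 16-23 [x1,x2=10]: 00000000  (ones: 0)
  rows 24-31 [x1,x2=11]: 00000000  (ones: 0)
Satisfying assignments = 0+0+0+0 = 0

0


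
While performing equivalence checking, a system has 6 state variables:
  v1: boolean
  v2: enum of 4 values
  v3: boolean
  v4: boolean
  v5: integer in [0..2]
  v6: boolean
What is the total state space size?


State space = product of domain sizes of all variables.
Domain sizes:
  v1 (boolean): 2
  v2 (enum of 4 values): 4
  v3 (boolean): 2
  v4 (boolean): 2
  v5 (integer in [0..2]): 3
  v6 (boolean): 2
Product = 2 * 4 * 2 * 2 * 3 * 2 = 192

192


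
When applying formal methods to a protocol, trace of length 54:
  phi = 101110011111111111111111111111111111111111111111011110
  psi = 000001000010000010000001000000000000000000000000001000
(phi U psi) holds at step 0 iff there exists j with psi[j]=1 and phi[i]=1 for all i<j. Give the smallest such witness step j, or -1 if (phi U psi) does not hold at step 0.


(phi U psi) at 0: need smallest j with psi[j]=1 and phi[i]=1 for all i in [0,j).
Scan from step 0:
  step 0: phi=1, psi=0 -> continue
  step 1: phi=0 -> phi-prefix broken from here
  step 5: psi=1 but phi already failed -> not a witness
  step 10: psi=1 but phi already failed -> not a witness
  step 16: psi=1 but phi already failed -> not a witness
  step 23: psi=1 but phi already failed -> not a witness
  step 50: psi=1 but phi already failed -> not a witness
  end of trace: no witness -> -1
Witness step = -1

-1


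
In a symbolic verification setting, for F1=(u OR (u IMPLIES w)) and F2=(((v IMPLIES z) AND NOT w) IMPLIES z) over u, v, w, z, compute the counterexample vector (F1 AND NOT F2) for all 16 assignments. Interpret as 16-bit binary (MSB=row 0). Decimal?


F1 = (u OR (u IMPLIES w))
F2 = (((v IMPLIES z) AND NOT w) IMPLIES z)
Counterexample to F1=>F2 is where F1=1 and F2=0.
Evaluate each row (bits = u,v,w,z, MSB first):
  row 0 [0000]: F1=1 F2=0 -> F1&~F2 -> 1
  row 1 [0001]: F1=1 F2=1 -> F1&~F2 -> 0
  row 2 [0010]: F1=1 F2=1 -> F1&~F2 -> 0
  row 3 [0011]: F1=1 F2=1 -> F1&~F2 -> 0
  row 4 [0100]: F1=1 F2=1 -> F1&~F2 -> 0
  row 5 [0101]: F1=1 F2=1 -> F1&~F2 -> 0
  row 6 [0110]: F1=1 F2=1 -> F1&~F2 -> 0
  row 7 [0111]: F1=1 F2=1 -> F1&~F2 -> 0
  row 8 [1000]: F1=1 F2=0 -> F1&~F2 -> 1
  row 9 [1001]: F1=1 F2=1 -> F1&~F2 -> 0
  row 10 [1010]: F1=1 F2=1 -> F1&~F2 -> 0
  row 11 [1011]: F1=1 F2=1 -> F1&~F2 -> 0
  row 12 [1100]: F1=1 F2=1 -> F1&~F2 -> 0
  row 13 [1101]: F1=1 F2=1 -> F1&~F2 -> 0
  row 14 [1110]: F1=1 F2=1 -> F1&~F2 -> 0
  row 15 [1111]: F1=1 F2=1 -> F1&~F2 -> 0
Full result column, 4 rows per line (u,v fixed per line; w,z runs 00..11 left to right):
  rows 0-3 [u,v=00]: 1000  = hex 8
  rows 4-7 [u,v=01]: 0000  = hex 0
  rows 8-11 [u,v=10]: 1000  = hex 8
  rows 12-15 [u,v=11]: 0000  = hex 0
Counterexample vector (row 0 .. row 15) = 1000000010000000
Output column grouped in 4s = 1000 0000 1000 0000 = 0x8080
Convert to decimal digit by digit (value = value*16 + digit):
  8 -> 8
  8*16 + 0 = 128
  128*16 + 8 = 2056
  2056*16 + 0 = 32896
Decimal = 32896

32896


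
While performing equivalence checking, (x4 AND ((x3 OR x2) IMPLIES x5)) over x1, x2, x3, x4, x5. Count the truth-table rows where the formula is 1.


Formula: (x4 AND ((x3 OR x2) IMPLIES x5)) over 5 vars (32 rows)
Evaluate each row (x1, x2, x3, x4, x5 as bits, MSB first):
  row 0 [00000]: (0 AND ((0 OR 0) IMPLIES 0)) -> 0
  row 1 [00001]: (0 AND ((0 OR 0) IMPLIES 1)) -> 0
  row 2 [00010]: (1 AND ((0 OR 0) IMPLIES 0)) -> 1
  row 3 [00011]: (1 AND ((0 OR 0) IMPLIES 1)) -> 1
  row 4 [00100]: (0 AND ((1 OR 0) IMPLIES 0)) -> 0
  row 5 [00101]: (0 AND ((1 OR 0) IMPLIES 1)) -> 0
  row 6 [00110]: (1 AND ((1 OR 0) IMPLIES 0)) -> 0
  row 7 [00111]: (1 AND ((1 OR 0) IMPLIES 1)) -> 1
  row 8 [01000]: (0 AND ((0 OR 1) IMPLIES 0)) -> 0
  row 9 [01001]: (0 AND ((0 OR 1) IMPLIES 1)) -> 0
  row 10 [01010]: (1 AND ((0 OR 1) IMPLIES 0)) -> 0
  row 11 [01011]: (1 AND ((0 OR 1) IMPLIES 1)) -> 1
  row 12 [01100]: (0 AND ((1 OR 1) IMPLIES 0)) -> 0
  row 13 [01101]: (0 AND ((1 OR 1) IMPLIES 1)) -> 0
  row 14 [01110]: (1 AND ((1 OR 1) IMPLIES 0)) -> 0
  row 15 [01111]: (1 AND ((1 OR 1) IMPLIES 1)) -> 1
  row 16 [10000]: (0 AND ((0 OR 0) IMPLIES 0)) -> 0
  row 17 [10001]: (0 AND ((0 OR 0) IMPLIES 1)) -> 0
  row 18 [10010]: (1 AND ((0 OR 0) IMPLIES 0)) -> 1
  row 19 [10011]: (1 AND ((0 OR 0) IMPLIES 1)) -> 1
  row 20 [10100]: (0 AND ((1 OR 0) IMPLIES 0)) -> 0
  row 21 [10101]: (0 AND ((1 OR 0) IMPLIES 1)) -> 0
  row 22 [10110]: (1 AND ((1 OR 0) IMPLIES 0)) -> 0
  row 23 [10111]: (1 AND ((1 OR 0) IMPLIES 1)) -> 1
  row 24 [11000]: (0 AND ((0 OR 1) IMPLIES 0)) -> 0
  row 25 [11001]: (0 AND ((0 OR 1) IMPLIES 1)) -> 0
  row 26 [11010]: (1 AND ((0 OR 1) IMPLIES 0)) -> 0
  row 27 [11011]: (1 AND ((0 OR 1) IMPLIES 1)) -> 1
  row 28 [11100]: (0 AND ((1 OR 1) IMPLIES 0)) -> 0
  row 29 [11101]: (0 AND ((1 OR 1) IMPLIES 1)) -> 0
  row 30 [11110]: (1 AND ((1 OR 1) IMPLIES 0)) -> 0
  row 31 [11111]: (1 AND ((1 OR 1) IMPLIES 1)) -> 1
Full result column, 8 rows per line (x1,x2 fixed per line; x3,x4,x5 runs 000..111 left to right):
  rows 0-7 [x1,x2=00]: 00110001  (ones: 3)
  rows 8-15 [x1,x2=01]: 00010001  (ones: 2)
  rows 16-23 [x1,x2=10]: 00110001  (ones: 3)
  rows 24-31 [x1,x2=11]: 00010001  (ones: 2)
Count of 1-rows = 3+2+3+2 = 10

10


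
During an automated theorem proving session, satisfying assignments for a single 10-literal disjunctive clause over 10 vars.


Step 1: Total=2^10=1024
Step 2: Unsat when all 10 false: 2^0=1
Step 3: Sat=1024-1=1023

1023


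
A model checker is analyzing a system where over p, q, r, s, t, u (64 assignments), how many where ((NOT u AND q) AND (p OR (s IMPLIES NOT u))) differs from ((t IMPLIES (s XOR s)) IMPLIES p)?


F1 = ((NOT u AND q) AND (p OR (s IMPLIES NOT u)))
F2 = ((t IMPLIES (s XOR s)) IMPLIES p)
Evaluate both on each of 64 rows (bits = p,q,r,s,t,u):
  row 0 [000000]: F1=0 F2=0 -> 0
  row 1 [000001]: F1=0 F2=0 -> 0
  row 2 [000010]: F1=0 F2=1 (differ) -> 1
  row 3 [000011]: F1=0 F2=1 (differ) -> 1
  row 4 [000100]: F1=0 F2=0 -> 0
  (every remaining row is evaluated the same way; all 64 results are listed next)
Full result column, 8 rows per line (p,q,r fixed per line; s,t,u runs 000..111 left to right):
  rows 0-7 [p,q,r=000]: 00110011  (ones: 4)
  rows 8-15 [p,q,r=001]: 00110011  (ones: 4)
  rows 16-23 [p,q,r=010]: 10011001  (ones: 4)
  rows 24-31 [p,q,r=011]: 10011001  (ones: 4)
  rows 32-39 [p,q,r=100]: 11111111  (ones: 8)
  rows 40-47 [p,q,r=101]: 11111111  (ones: 8)
  rows 48-55 [p,q,r=110]: 01010101  (ones: 4)
  rows 56-63 [p,q,r=111]: 01010101  (ones: 4)
Disagreements = 4+4+4+4+8+8+4+4 = 40

40


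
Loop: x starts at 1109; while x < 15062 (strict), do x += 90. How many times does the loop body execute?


Step 1: x goes from 1109 toward 15062 by 90; the body runs while x<15062, so iterations = ceil((bound-start)/step)
Step 2: Distance=13953
Step 3: ceil(13953/90)=156

156


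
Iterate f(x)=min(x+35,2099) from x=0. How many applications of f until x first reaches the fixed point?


Step 1: x=0, cap=2099, increment=35
Step 2: x grows by 35 each step until capped at 2099; fixed point is x=2099
Step 3: iterations = ceil(2099/35) = 60

60


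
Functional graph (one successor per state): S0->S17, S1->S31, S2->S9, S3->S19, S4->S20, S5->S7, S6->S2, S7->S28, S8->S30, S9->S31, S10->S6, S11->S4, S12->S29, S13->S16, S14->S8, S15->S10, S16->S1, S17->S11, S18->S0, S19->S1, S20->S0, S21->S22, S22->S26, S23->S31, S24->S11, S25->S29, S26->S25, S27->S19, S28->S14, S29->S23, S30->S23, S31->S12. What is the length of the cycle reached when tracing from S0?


Trace from S0 until a state repeats:
  S0 -> S17 -> S11 -> S4 -> S20 -> S0
S0 first seen at step 0, revisited at step 5.
Cycle length = 5 - 0 = 5

5


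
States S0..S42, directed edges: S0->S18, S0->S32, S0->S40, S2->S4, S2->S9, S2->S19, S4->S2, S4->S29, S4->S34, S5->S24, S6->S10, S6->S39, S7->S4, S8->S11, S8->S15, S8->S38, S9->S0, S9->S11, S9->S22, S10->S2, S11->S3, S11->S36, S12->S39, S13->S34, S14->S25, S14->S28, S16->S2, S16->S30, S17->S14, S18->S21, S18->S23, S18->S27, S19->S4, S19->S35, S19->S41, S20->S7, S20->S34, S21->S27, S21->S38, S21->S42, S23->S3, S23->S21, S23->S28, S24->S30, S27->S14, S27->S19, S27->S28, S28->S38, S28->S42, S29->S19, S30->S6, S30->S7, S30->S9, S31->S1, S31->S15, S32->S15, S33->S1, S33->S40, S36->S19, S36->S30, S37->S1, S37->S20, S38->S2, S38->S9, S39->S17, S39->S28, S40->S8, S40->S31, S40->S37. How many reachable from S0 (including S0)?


BFS from S0:
  layer 0: {S0}
  layer 1: {S18, S32, S40}
  layer 2: {S8, S15, S21, S23, S27, S31, S37}
  layer 3: {S1, S3, S11, S14, S19, S20, S28, S38, S42}
  layer 4: {S2, S4, S7, S9, S25, S34, S35, S36, S41}
  layer 5: {S22, S29, S30}
  layer 6: {S6}
  layer 7: {S10, S39}
  layer 8: {S17}
Reachable set: {S0, S1, S2, S3, S4, S6, S7, S8, S9, S10, S11, S14, S15, S17, S18, S19, S20, S21, S22, S23, S25, S27, S28, S29, S30, S31, S32, S34, S35, S36, S37, S38, S39, S40, S41, S42}
Count = 36

36


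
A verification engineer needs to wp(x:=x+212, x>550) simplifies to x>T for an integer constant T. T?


Formula: wp(x:=E, P) = P[E/x] (substitute E for x in postcondition)
Step 1: Postcondition: x>550
Step 2: Substitute x+212 for x: x+212>550
Step 3: Solve for x: x > 550-212 = 338

338


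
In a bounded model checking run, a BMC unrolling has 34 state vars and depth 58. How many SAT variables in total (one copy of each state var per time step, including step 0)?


BMC unrolls to depth k, creating one copy of each state var for steps 0..k.
Step count = 58 + 1 = 59 (steps 0 through 58)
Vars per step = 34
Total = 34 * 59 = 2006

2006


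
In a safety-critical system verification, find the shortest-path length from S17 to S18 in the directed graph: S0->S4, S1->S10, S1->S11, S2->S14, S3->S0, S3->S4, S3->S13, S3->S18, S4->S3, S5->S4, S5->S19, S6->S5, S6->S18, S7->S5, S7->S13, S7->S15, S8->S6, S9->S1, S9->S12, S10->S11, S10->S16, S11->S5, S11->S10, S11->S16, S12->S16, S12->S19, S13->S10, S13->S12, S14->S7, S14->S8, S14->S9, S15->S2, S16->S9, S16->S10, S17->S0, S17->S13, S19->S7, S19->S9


BFS layer-by-layer from S17:
  dist 0: {S17}
  dist 1: {S0, S13}
  dist 2: {S4, S10, S12}
  dist 3: {S3, S11, S16, S19}
  dist 4: {S5, S7, S9, S18}
  -> S18 reached at distance 4
Shortest path length = 4

4


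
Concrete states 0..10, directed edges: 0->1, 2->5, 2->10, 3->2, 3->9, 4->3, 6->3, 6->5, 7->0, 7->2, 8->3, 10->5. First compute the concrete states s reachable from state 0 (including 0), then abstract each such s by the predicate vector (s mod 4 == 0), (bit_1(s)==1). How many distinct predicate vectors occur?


BFS from 0:
Concrete reachable: {0, 1}
Abstract via predicates (s mod 4 == 0), (bit_1(s)==1):
  (0,0) <- {1}
  (1,0) <- {0}
Distinct abstract states = 2

2


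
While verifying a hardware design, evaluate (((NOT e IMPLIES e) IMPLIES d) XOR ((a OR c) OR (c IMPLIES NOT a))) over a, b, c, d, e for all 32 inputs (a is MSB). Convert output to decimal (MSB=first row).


Formula: (((NOT e IMPLIES e) IMPLIES d) XOR ((a OR c) OR (c IMPLIES NOT a))) over a, b, c, d, e (32 rows)
Evaluate each row (bits = a,b,c,d,e, MSB first):
  row 0 [00000]: (((NOT 0 IMPLIES 0) IMPLIES 0) XOR ((0 OR 0) OR (0 IMPLIES NOT 0))) -> 0
  row 1 [00001]: (((NOT 1 IMPLIES 1) IMPLIES 0) XOR ((0 OR 0) OR (0 IMPLIES NOT 0))) -> 1
  row 2 [00010]: (((NOT 0 IMPLIES 0) IMPLIES 1) XOR ((0 OR 0) OR (0 IMPLIES NOT 0))) -> 0
  row 3 [00011]: (((NOT 1 IMPLIES 1) IMPLIES 1) XOR ((0 OR 0) OR (0 IMPLIES NOT 0))) -> 0
  row 4 [00100]: (((NOT 0 IMPLIES 0) IMPLIES 0) XOR ((0 OR 1) OR (1 IMPLIES NOT 0))) -> 0
  row 5 [00101]: (((NOT 1 IMPLIES 1) IMPLIES 0) XOR ((0 OR 1) OR (1 IMPLIES NOT 0))) -> 1
  row 6 [00110]: (((NOT 0 IMPLIES 0) IMPLIES 1) XOR ((0 OR 1) OR (1 IMPLIES NOT 0))) -> 0
  row 7 [00111]: (((NOT 1 IMPLIES 1) IMPLIES 1) XOR ((0 OR 1) OR (1 IMPLIES NOT 0))) -> 0
  row 8 [01000]: (((NOT 0 IMPLIES 0) IMPLIES 0) XOR ((0 OR 0) OR (0 IMPLIES NOT 0))) -> 0
  row 9 [01001]: (((NOT 1 IMPLIES 1) IMPLIES 0) XOR ((0 OR 0) OR (0 IMPLIES NOT 0))) -> 1
  row 10 [01010]: (((NOT 0 IMPLIES 0) IMPLIES 1) XOR ((0 OR 0) OR (0 IMPLIES NOT 0))) -> 0
  row 11 [01011]: (((NOT 1 IMPLIES 1) IMPLIES 1) XOR ((0 OR 0) OR (0 IMPLIES NOT 0))) -> 0
  row 12 [01100]: (((NOT 0 IMPLIES 0) IMPLIES 0) XOR ((0 OR 1) OR (1 IMPLIES NOT 0))) -> 0
  row 13 [01101]: (((NOT 1 IMPLIES 1) IMPLIES 0) XOR ((0 OR 1) OR (1 IMPLIES NOT 0))) -> 1
  row 14 [01110]: (((NOT 0 IMPLIES 0) IMPLIES 1) XOR ((0 OR 1) OR (1 IMPLIES NOT 0))) -> 0
  row 15 [01111]: (((NOT 1 IMPLIES 1) IMPLIES 1) XOR ((0 OR 1) OR (1 IMPLIES NOT 0))) -> 0
  row 16 [10000]: (((NOT 0 IMPLIES 0) IMPLIES 0) XOR ((1 OR 0) OR (0 IMPLIES NOT 1))) -> 0
  row 17 [10001]: (((NOT 1 IMPLIES 1) IMPLIES 0) XOR ((1 OR 0) OR (0 IMPLIES NOT 1))) -> 1
  row 18 [10010]: (((NOT 0 IMPLIES 0) IMPLIES 1) XOR ((1 OR 0) OR (0 IMPLIES NOT 1))) -> 0
  row 19 [10011]: (((NOT 1 IMPLIES 1) IMPLIES 1) XOR ((1 OR 0) OR (0 IMPLIES NOT 1))) -> 0
  row 20 [10100]: (((NOT 0 IMPLIES 0) IMPLIES 0) XOR ((1 OR 1) OR (1 IMPLIES NOT 1))) -> 0
  row 21 [10101]: (((NOT 1 IMPLIES 1) IMPLIES 0) XOR ((1 OR 1) OR (1 IMPLIES NOT 1))) -> 1
  row 22 [10110]: (((NOT 0 IMPLIES 0) IMPLIES 1) XOR ((1 OR 1) OR (1 IMPLIES NOT 1))) -> 0
  row 23 [10111]: (((NOT 1 IMPLIES 1) IMPLIES 1) XOR ((1 OR 1) OR (1 IMPLIES NOT 1))) -> 0
  row 24 [11000]: (((NOT 0 IMPLIES 0) IMPLIES 0) XOR ((1 OR 0) OR (0 IMPLIES NOT 1))) -> 0
  row 25 [11001]: (((NOT 1 IMPLIES 1) IMPLIES 0) XOR ((1 OR 0) OR (0 IMPLIES NOT 1))) -> 1
  row 26 [11010]: (((NOT 0 IMPLIES 0) IMPLIES 1) XOR ((1 OR 0) OR (0 IMPLIES NOT 1))) -> 0
  row 27 [11011]: (((NOT 1 IMPLIES 1) IMPLIES 1) XOR ((1 OR 0) OR (0 IMPLIES NOT 1))) -> 0
  row 28 [11100]: (((NOT 0 IMPLIES 0) IMPLIES 0) XOR ((1 OR 1) OR (1 IMPLIES NOT 1))) -> 0
  row 29 [11101]: (((NOT 1 IMPLIES 1) IMPLIES 0) XOR ((1 OR 1) OR (1 IMPLIES NOT 1))) -> 1
  row 30 [11110]: (((NOT 0 IMPLIES 0) IMPLIES 1) XOR ((1 OR 1) OR (1 IMPLIES NOT 1))) -> 0
  row 31 [11111]: (((NOT 1 IMPLIES 1) IMPLIES 1) XOR ((1 OR 1) OR (1 IMPLIES NOT 1))) -> 0
Full result column, 4 rows per line (a,b,c fixed per line; d,e runs 00..11 left to right):
  rows 0-3 [a,b,c=000]: 0100  = hex 4
  rows 4-7 [a,b,c=001]: 0100  = hex 4
  rows 8-11 [a,b,c=010]: 0100  = hex 4
  rows 12-15 [a,b,c=011]: 0100  = hex 4
  rows 16-19 [a,b,c=100]: 0100  = hex 4
  rows 20-23 [a,b,c=101]: 0100  = hex 4
  rows 24-27 [a,b,c=110]: 0100  = hex 4
  rows 28-31 [a,b,c=111]: 0100  = hex 4
Output column (row 0 .. row 31) = 01000100010001000100010001000100
Output column grouped in 4s = 0100 0100 0100 0100 0100 0100 0100 0100 = 0x44444444
Convert to decimal digit by digit (value = value*16 + digit):
  4 -> 4
  4*16 + 4 = 68
  68*16 + 4 = 1092
  1092*16 + 4 = 17476
  17476*16 + 4 = 279620
  279620*16 + 4 = 4473924
  4473924*16 + 4 = 71582788
  71582788*16 + 4 = 1145324612
Decimal = 1145324612

1145324612


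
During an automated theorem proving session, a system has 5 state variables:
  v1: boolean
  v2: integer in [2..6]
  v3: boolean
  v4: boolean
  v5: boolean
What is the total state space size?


State space = product of domain sizes of all variables.
Domain sizes:
  v1 (boolean): 2
  v2 (integer in [2..6]): 5
  v3 (boolean): 2
  v4 (boolean): 2
  v5 (boolean): 2
Product = 2 * 5 * 2 * 2 * 2 = 80

80


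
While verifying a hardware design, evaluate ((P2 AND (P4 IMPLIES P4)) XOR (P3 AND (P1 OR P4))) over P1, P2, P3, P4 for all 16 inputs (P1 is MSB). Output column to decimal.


Formula: ((P2 AND (P4 IMPLIES P4)) XOR (P3 AND (P1 OR P4))) over P1, P2, P3, P4 (16 rows)
Evaluate each row (bits = P1,P2,P3,P4, MSB first):
  row 0 [0000]: ((0 AND (0 IMPLIES 0)) XOR (0 AND (0 OR 0))) -> 0
  row 1 [0001]: ((0 AND (1 IMPLIES 1)) XOR (0 AND (0 OR 1))) -> 0
  row 2 [0010]: ((0 AND (0 IMPLIES 0)) XOR (1 AND (0 OR 0))) -> 0
  row 3 [0011]: ((0 AND (1 IMPLIES 1)) XOR (1 AND (0 OR 1))) -> 1
  row 4 [0100]: ((1 AND (0 IMPLIES 0)) XOR (0 AND (0 OR 0))) -> 1
  row 5 [0101]: ((1 AND (1 IMPLIES 1)) XOR (0 AND (0 OR 1))) -> 1
  row 6 [0110]: ((1 AND (0 IMPLIES 0)) XOR (1 AND (0 OR 0))) -> 1
  row 7 [0111]: ((1 AND (1 IMPLIES 1)) XOR (1 AND (0 OR 1))) -> 0
  row 8 [1000]: ((0 AND (0 IMPLIES 0)) XOR (0 AND (1 OR 0))) -> 0
  row 9 [1001]: ((0 AND (1 IMPLIES 1)) XOR (0 AND (1 OR 1))) -> 0
  row 10 [1010]: ((0 AND (0 IMPLIES 0)) XOR (1 AND (1 OR 0))) -> 1
  row 11 [1011]: ((0 AND (1 IMPLIES 1)) XOR (1 AND (1 OR 1))) -> 1
  row 12 [1100]: ((1 AND (0 IMPLIES 0)) XOR (0 AND (1 OR 0))) -> 1
  row 13 [1101]: ((1 AND (1 IMPLIES 1)) XOR (0 AND (1 OR 1))) -> 1
  row 14 [1110]: ((1 AND (0 IMPLIES 0)) XOR (1 AND (1 OR 0))) -> 0
  row 15 [1111]: ((1 AND (1 IMPLIES 1)) XOR (1 AND (1 OR 1))) -> 0
Full result column, 4 rows per line (P1,P2 fixed per line; P3,P4 runs 00..11 left to right):
  rows 0-3 [P1,P2=00]: 0001  = hex 1
  rows 4-7 [P1,P2=01]: 1110  = hex E
  rows 8-11 [P1,P2=10]: 0011  = hex 3
  rows 12-15 [P1,P2=11]: 1100  = hex C
Output column (row 0 .. row 15) = 0001111000111100
Output column grouped in 4s = 0001 1110 0011 1100 = 0x1E3C
Convert to decimal digit by digit (value = value*16 + digit):
  1 -> 1
  1*16 + 14 (E) = 30
  30*16 + 3 = 483
  483*16 + 12 (C) = 7740
Decimal = 7740

7740


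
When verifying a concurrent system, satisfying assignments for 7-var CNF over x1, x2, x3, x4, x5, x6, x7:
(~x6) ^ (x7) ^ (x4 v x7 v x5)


CNF with 3 clauses over 7 vars (128 assignments).
An assignment satisfies CNF iff every clause has >=1 true literal.
Check each row (bits = x1,x2,x3,x4,x5,x6,x7; clause T/F shown):
  row 0 [0000000]: clauses=TFF -> 0
  row 1 [0000001]: clauses=TTT -> 1
  row 2 [0000010]: clauses=FFF -> 0
  row 3 [0000011]: clauses=FTT -> 0
  row 4 [0000100]: clauses=TFT -> 0
  (every remaining row is evaluated the same way; all 128 results are listed next)
Full result column, 8 rows per line (x1,x2,x3,x4 fixed per line; x5,x6,x7 runs 000..111 left to right):
  rows 0-7 [x1,x2,x3,x4=0000]: 01000100  (ones: 2)
  rows 8-15 [x1,x2,x3,x4=0001]: 01000100  (ones: 2)
  rows 16-23 [x1,x2,x3,x4=0010]: 01000100  (ones: 2)
  rows 24-31 [x1,x2,x3,x4=0011]: 01000100  (ones: 2)
  rows 32-39 [x1,x2,x3,x4=0100]: 01000100  (ones: 2)
  rows 40-47 [x1,x2,x3,x4=0101]: 01000100  (ones: 2)
  rows 48-55 [x1,x2,x3,x4=0110]: 01000100  (ones: 2)
  rows 56-63 [x1,x2,x3,x4=0111]: 01000100  (ones: 2)
  rows 64-71 [x1,x2,x3,x4=1000]: 01000100  (ones: 2)
  rows 72-79 [x1,x2,x3,x4=1001]: 01000100  (ones: 2)
  rows 80-87 [x1,x2,x3,x4=1010]: 01000100  (ones: 2)
  rows 88-95 [x1,x2,x3,x4=1011]: 01000100  (ones: 2)
  rows 96-103 [x1,x2,x3,x4=1100]: 01000100  (ones: 2)
  rows 104-111 [x1,x2,x3,x4=1101]: 01000100  (ones: 2)
  rows 112-119 [x1,x2,x3,x4=1110]: 01000100  (ones: 2)
  rows 120-127 [x1,x2,x3,x4=1111]: 01000100  (ones: 2)
Satisfying assignments = 2+2+2+2+2+2+2+2+2+2+2+2+2+2+2+2 = 32

32


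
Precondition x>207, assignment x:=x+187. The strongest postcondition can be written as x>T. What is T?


Formula: sp(P, x:=E) = exists old_x. (x = E[old_x/x]) AND P[old_x/x] (old_x is the value of x before the assignment; eliminate old_x by solving x = E[old_x/x] for old_x)
Step 1: Precondition P: x>207, i.e. old_x > 207
Step 2: Assignment gives x = old_x + 187, so old_x = x - 187
Step 3: Substitute into P: x - 187 > 207
Step 4: Simplify: x > 207+187 = 394

394
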